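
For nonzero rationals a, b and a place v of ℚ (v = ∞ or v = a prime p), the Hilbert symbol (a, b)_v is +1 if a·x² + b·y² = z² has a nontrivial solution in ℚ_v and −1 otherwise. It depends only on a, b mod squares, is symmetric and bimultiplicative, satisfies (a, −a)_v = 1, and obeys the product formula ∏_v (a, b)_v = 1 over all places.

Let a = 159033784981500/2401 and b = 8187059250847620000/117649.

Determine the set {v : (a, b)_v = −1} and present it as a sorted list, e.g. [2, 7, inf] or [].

Mod squares: a ≡ 15, b ≡ 858. Check v ∈ {∞, 2, 3, 5, 7, 11, 13, 23}.
v=2: v_2(a)=2, v_2(b)=5; units ≡ 7, 5 (mod 8); ε·ε+αω+βω = 1·0+2·1+5·0 ≡ 0  ⇒  (a,b)_2 = +1.
v=13: a=13^2·(≡6), b=13^3·(≡10) mod 13; (6|13)=-1, (10|13)=+1; (−1)^{2·3·6}·(-1)^3·(+1)^2 = -1.
v=23: a=23^2·(≡11), b=23^2·(≡22) mod 23; (11|23)=-1, (22|23)=-1; (−1)^{2·2·11}·(-1)^2·(-1)^2 = +1.
v=11: a=11^4·(≡3), b=11^5·(≡3) mod 11; (3|11)=+1, (3|11)=+1; (−1)^{4·5·5}·(+1)^5·(+1)^4 = +1.
v=7: a=7^-4·(≡2), b=7^-6·(≡4) mod 7; (2|7)=+1, (4|7)=+1; (−1)^{-4·-6·3}·(+1)^-6·(+1)^-4 = +1.
v=5: a=5^3·(≡2), b=5^4·(≡3) mod 5; (2|5)=-1, (3|5)=-1; (−1)^{3·4·2}·(-1)^4·(-1)^3 = -1.
v=∞: 15 > 0 and 858 > 0  ⇒  (a,b)_∞ = +1.
v=3: a=3^5·(≡2), b=3^7·(≡1) mod 3; (2|3)=-1, (1|3)=+1; (−1)^{5·7·1}·(-1)^7·(+1)^5 = +1.
|Ram(15, 858)| = 2, even; anisotropic at {5, 13}.

[5, 13]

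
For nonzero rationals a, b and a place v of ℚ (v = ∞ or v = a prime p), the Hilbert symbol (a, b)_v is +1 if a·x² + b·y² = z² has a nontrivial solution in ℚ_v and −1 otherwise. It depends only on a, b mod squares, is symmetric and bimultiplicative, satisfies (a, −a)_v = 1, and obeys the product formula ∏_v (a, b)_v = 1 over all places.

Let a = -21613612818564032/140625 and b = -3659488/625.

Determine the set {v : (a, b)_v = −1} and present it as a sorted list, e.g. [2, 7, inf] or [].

(a, b) ≡ (-527, -238) mod (ℚ^×)²; places V = {2, 3, 5, 7, 17, 31, ∞}.
(a,b)_5: α=-6, u≡2; β=-4, v≡2 (mod 5); (2|5)=-1, (2|5)=-1; sign (−1)^0·-1^-4·-1^-6 = +1.
(a,b)_∞: sgn(-527)=−, sgn(-238)=−, so -1.
(a,b)_2: α=6, β=5; u≡1, v≡1 (mod 8); ε(u)ε(v)=0·0, αω(v)=6·0, βω(u)=5·0; sum ≡ 0  ⇒  +1.
(a,b)_7: α=4, u≡6; β=1, v≡2 (mod 7); (6|7)=-1, (2|7)=+1; sign (−1)^0·-1^1·+1^4 = -1.
(a,b)_3: α=-2, u≡1; β=0, v≡2 (mod 3); (1|3)=+1, (2|3)=-1; sign (−1)^0·+1^0·-1^-2 = +1.
(a,b)_31: α=5, u≡5; β=2, v≡1 (mod 31); (5|31)=+1, (1|31)=+1; sign (−1)^0·+1^2·+1^5 = +1.
(a,b)_17: α=3, u≡5; β=1, v≡11 (mod 17); (5|17)=-1, (11|17)=-1; sign (−1)^0·-1^1·-1^3 = +1.
|Ram(-527, -238)| = 2, even; anisotropic at {7, ∞}.

[7, inf]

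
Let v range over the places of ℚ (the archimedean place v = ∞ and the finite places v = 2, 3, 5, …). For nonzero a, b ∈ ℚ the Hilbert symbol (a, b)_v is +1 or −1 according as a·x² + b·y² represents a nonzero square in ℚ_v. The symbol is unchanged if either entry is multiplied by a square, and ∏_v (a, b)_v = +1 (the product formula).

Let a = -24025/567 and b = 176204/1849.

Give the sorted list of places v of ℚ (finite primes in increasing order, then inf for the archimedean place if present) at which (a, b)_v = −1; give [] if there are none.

Mod squares: a ≡ -7, b ≡ 899. Check v ∈ {∞, 2, 3, 5, 7, 29, 31, 43}.
v=29: a=29^0·(≡1), b=29^1·(≡2) mod 29; (1|29)=+1, (2|29)=-1; (−1)^{0·1·14}·(+1)^1·(-1)^0 = +1.
v=31: a=31^2·(≡11), b=31^1·(≡30) mod 31; (11|31)=-1, (30|31)=-1; (−1)^{2·1·15}·(-1)^1·(-1)^2 = -1.
v=7: a=7^-1·(≡5), b=7^2·(≡5) mod 7; (5|7)=-1, (5|7)=-1; (−1)^{-1·2·3}·(-1)^2·(-1)^-1 = -1.
v=43: a=43^0·(≡23), b=43^-2·(≡33) mod 43; (23|43)=+1, (33|43)=-1; (−1)^{0·-2·21}·(+1)^-2·(-1)^0 = +1.
v=5: a=5^2·(≡2), b=5^0·(≡1) mod 5; (2|5)=-1, (1|5)=+1; (−1)^{2·0·2}·(-1)^0·(+1)^2 = +1.
v=2: v_2(a)=0, v_2(b)=2; units ≡ 1, 3 (mod 8); ε·ε+αω+βω = 0·1+0·1+2·0 ≡ 0  ⇒  (a,b)_2 = +1.
v=3: a=3^-4·(≡2), b=3^0·(≡2) mod 3; (2|3)=-1, (2|3)=-1; (−1)^{-4·0·1}·(-1)^0·(-1)^-4 = +1.
v=∞: -7 < 0 and 899 > 0  ⇒  (a,b)_∞ = +1.
(-7, 899 / ℚ) ramifies at {7, 31}: a division algebra.

[7, 31]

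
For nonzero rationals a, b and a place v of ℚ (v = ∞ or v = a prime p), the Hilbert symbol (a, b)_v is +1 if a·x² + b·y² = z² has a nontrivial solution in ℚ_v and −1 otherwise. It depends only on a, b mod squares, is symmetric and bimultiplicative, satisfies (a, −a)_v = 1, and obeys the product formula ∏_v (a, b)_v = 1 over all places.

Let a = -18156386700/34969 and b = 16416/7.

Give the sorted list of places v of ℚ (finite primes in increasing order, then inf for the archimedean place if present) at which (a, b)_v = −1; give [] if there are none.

[2, 7, 19, 29, 41, 47]

Mod squares: a ≡ -55883, b ≡ 798. Check v ∈ {∞, 2, 3, 5, 7, 11, 17, 19, 29, 41, 47}.
v=3: a=3^2·(≡1), b=3^3·(≡2) mod 3; (1|3)=+1, (2|3)=-1; (−1)^{2·3·1}·(+1)^3·(-1)^2 = +1.
v=5: a=5^2·(≡3), b=5^0·(≡3) mod 5; (3|5)=-1, (3|5)=-1; (−1)^{2·0·2}·(-1)^0·(-1)^2 = +1.
v=∞: -55883 < 0 and 798 > 0  ⇒  (a,b)_∞ = +1.
v=2: v_2(a)=2, v_2(b)=5; units ≡ 5, 7 (mod 8); ε·ε+αω+βω = 0·1+2·0+5·1 ≡ 1  ⇒  (a,b)_2 = -1.
v=47: a=47^1·(≡13), b=47^0·(≡22) mod 47; (13|47)=-1, (22|47)=-1; (−1)^{1·0·23}·(-1)^0·(-1)^1 = -1.
v=29: a=29^1·(≡28), b=29^0·(≡21) mod 29; (28|29)=+1, (21|29)=-1; (−1)^{1·0·14}·(+1)^0·(-1)^1 = -1.
v=17: a=17^-2·(≡8), b=17^0·(≡4) mod 17; (8|17)=+1, (4|17)=+1; (−1)^{-2·0·8}·(+1)^0·(+1)^-2 = +1.
v=19: a=19^2·(≡18), b=19^1·(≡4) mod 19; (18|19)=-1, (4|19)=+1; (−1)^{2·1·9}·(-1)^1·(+1)^2 = -1.
v=41: a=41^1·(≡40), b=41^0·(≡14) mod 41; (40|41)=+1, (14|41)=-1; (−1)^{1·0·20}·(+1)^0·(-1)^1 = -1.
v=11: a=11^-2·(≡7), b=11^0·(≡10) mod 11; (7|11)=-1, (10|11)=-1; (−1)^{-2·0·5}·(-1)^0·(-1)^-2 = +1.
v=7: a=7^0·(≡6), b=7^-1·(≡1) mod 7; (6|7)=-1, (1|7)=+1; (−1)^{0·-1·3}·(-1)^-1·(+1)^0 = -1.
Ram(-55883, 798) = {2, 7, 19, 29, 41, 47}; no ℚ_2-point on the conic.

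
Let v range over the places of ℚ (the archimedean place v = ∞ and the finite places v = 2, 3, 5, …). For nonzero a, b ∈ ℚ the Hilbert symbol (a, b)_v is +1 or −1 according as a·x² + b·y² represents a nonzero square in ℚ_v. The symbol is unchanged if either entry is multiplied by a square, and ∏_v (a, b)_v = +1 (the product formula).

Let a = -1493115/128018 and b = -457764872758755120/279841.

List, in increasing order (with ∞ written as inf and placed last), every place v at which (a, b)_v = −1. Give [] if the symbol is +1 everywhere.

Mod squares: a ≡ -17670, b ≡ -150195. Check v ∈ {∞, 2, 3, 5, 11, 13, 17, 19, 23, 31}.
v=3: a=3^1·(≡2), b=3^3·(≡2) mod 3; (2|3)=-1, (2|3)=-1; (−1)^{1·3·1}·(-1)^3·(-1)^1 = -1.
v=5: a=5^1·(≡4), b=5^1·(≡1) mod 5; (4|5)=+1, (1|5)=+1; (−1)^{1·1·2}·(+1)^1·(+1)^1 = +1.
v=∞: -17670 < 0 and -150195 < 0  ⇒  (a,b)_∞ = -1.
v=19: a=19^1·(≡5), b=19^5·(≡10) mod 19; (5|19)=+1, (10|19)=-1; (−1)^{1·5·9}·(+1)^5·(-1)^1 = +1.
v=11: a=11^-2·(≡7), b=11^0·(≡2) mod 11; (7|11)=-1, (2|11)=-1; (−1)^{-2·0·5}·(-1)^0·(-1)^-2 = +1.
v=17: a=17^0·(≡10), b=17^1·(≡5) mod 17; (10|17)=-1, (5|17)=-1; (−1)^{0·1·8}·(-1)^1·(-1)^0 = -1.
v=23: a=23^-2·(≡21), b=23^-4·(≡12) mod 23; (21|23)=-1, (12|23)=+1; (−1)^{-2·-4·11}·(-1)^-4·(+1)^-2 = +1.
v=2: v_2(a)=-1, v_2(b)=4; units ≡ 5, 5 (mod 8); ε·ε+αω+βω = 0·0+-1·1+4·1 ≡ 1  ⇒  (a,b)_2 = -1.
v=31: a=31^1·(≡7), b=31^3·(≡30) mod 31; (7|31)=+1, (30|31)=-1; (−1)^{1·3·15}·(+1)^3·(-1)^1 = +1.
v=13: a=13^2·(≡10), b=13^2·(≡5) mod 13; (10|13)=+1, (5|13)=-1; (−1)^{2·2·6}·(+1)^2·(-1)^2 = +1.
Ram(-17670, -150195) = {2, 3, 17, ∞}; no ℚ_2-point on the conic.

[2, 3, 17, inf]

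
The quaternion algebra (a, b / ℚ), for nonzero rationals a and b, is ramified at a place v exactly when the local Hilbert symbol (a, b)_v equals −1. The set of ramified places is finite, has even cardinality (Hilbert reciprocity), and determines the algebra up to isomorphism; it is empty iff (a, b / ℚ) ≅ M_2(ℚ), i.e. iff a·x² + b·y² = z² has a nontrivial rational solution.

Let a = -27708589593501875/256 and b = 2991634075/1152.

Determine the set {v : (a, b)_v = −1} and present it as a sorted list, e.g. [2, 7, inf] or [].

Mod squares: a ≡ -323, b ≡ 2294. Check v ∈ {∞, 2, 3, 5, 17, 19, 31, 37}.
v=17: a=17^3·(≡8), b=17^2·(≡4) mod 17; (8|17)=+1, (4|17)=+1; (−1)^{3·2·8}·(+1)^2·(+1)^3 = +1.
v=2: v_2(a)=-8, v_2(b)=-7; units ≡ 5, 3 (mod 8); ε·ε+αω+βω = 0·1+-8·1+-7·1 ≡ 1  ⇒  (a,b)_2 = -1.
v=∞: -323 < 0 and 2294 > 0  ⇒  (a,b)_∞ = +1.
v=19: a=19^3·(≡10), b=19^2·(≡14) mod 19; (10|19)=-1, (14|19)=-1; (−1)^{3·2·9}·(-1)^2·(-1)^3 = -1.
v=31: a=31^2·(≡28), b=31^1·(≡17) mod 31; (28|31)=+1, (17|31)=-1; (−1)^{2·1·15}·(+1)^1·(-1)^2 = +1.
v=3: a=3^0·(≡1), b=3^-2·(≡2) mod 3; (1|3)=+1, (2|3)=-1; (−1)^{0·-2·1}·(+1)^-2·(-1)^0 = +1.
v=37: a=37^2·(≡11), b=37^1·(≡34) mod 37; (11|37)=+1, (34|37)=+1; (−1)^{2·1·18}·(+1)^1·(+1)^2 = +1.
v=5: a=5^4·(≡2), b=5^2·(≡4) mod 5; (2|5)=-1, (4|5)=+1; (−1)^{4·2·2}·(-1)^2·(+1)^4 = +1.
Ram(-323, 2294) = {2, 19}; no ℚ_2-point on the conic.

[2, 19]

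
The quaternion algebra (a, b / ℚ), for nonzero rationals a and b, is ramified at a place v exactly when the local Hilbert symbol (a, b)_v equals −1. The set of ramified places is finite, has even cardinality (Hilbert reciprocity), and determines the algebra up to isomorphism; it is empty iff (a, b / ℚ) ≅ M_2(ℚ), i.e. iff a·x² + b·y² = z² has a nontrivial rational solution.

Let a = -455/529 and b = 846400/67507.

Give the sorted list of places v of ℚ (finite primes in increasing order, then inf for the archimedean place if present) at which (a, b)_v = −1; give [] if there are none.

(a, b) ≡ (-455, 187) mod (ℚ^×)²; places V = {2, 5, 7, 11, 13, 17, 19, 23, ∞}.
(a,b)_17: α=0, u≡2; β=-1, v≡14 (mod 17); (2|17)=+1, (14|17)=-1; sign (−1)^0·+1^-1·-1^0 = +1.
(a,b)_13: α=1, u≡12; β=0, v≡2 (mod 13); (12|13)=+1, (2|13)=-1; sign (−1)^0·+1^0·-1^1 = -1.
(a,b)_19: α=0, u≡6; β=-2, v≡4 (mod 19); (6|19)=+1, (4|19)=+1; sign (−1)^0·+1^-2·+1^0 = +1.
(a,b)_∞: sgn(-455)=−, sgn(187)=+, so +1.
(a,b)_11: α=0, u≡7; β=-1, v≡6 (mod 11); (7|11)=-1, (6|11)=-1; sign (−1)^0·-1^-1·-1^0 = -1.
(a,b)_7: α=1, u≡3; β=0, v≡5 (mod 7); (3|7)=-1, (5|7)=-1; sign (−1)^0·-1^0·-1^1 = -1.
(a,b)_5: α=1, u≡1; β=2, v≡3 (mod 5); (1|5)=+1, (3|5)=-1; sign (−1)^0·+1^2·-1^1 = -1.
(a,b)_23: α=-2, u≡5; β=2, v≡18 (mod 23); (5|23)=-1, (18|23)=+1; sign (−1)^0·-1^2·+1^-2 = +1.
(a,b)_2: α=0, β=6; u≡1, v≡3 (mod 8); ε(u)ε(v)=0·1, αω(v)=0·1, βω(u)=6·0; sum ≡ 0  ⇒  +1.
(-455, 187 / ℚ) ramifies at {5, 7, 11, 13}: a division algebra.

[5, 7, 11, 13]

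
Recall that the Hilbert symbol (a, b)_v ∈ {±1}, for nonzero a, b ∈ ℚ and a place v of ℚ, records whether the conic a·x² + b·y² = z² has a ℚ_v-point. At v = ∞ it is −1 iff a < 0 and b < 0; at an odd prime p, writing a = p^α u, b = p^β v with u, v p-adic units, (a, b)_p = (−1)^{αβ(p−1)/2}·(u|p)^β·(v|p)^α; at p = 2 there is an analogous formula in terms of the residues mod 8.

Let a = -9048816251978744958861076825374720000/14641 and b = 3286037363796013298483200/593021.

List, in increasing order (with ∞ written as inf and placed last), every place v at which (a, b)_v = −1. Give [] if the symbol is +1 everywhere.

[7, 19, 29, 41]

Mod squares: a ≡ -231287, b ≡ 1732373. Check v ∈ {∞, 2, 3, 5, 7, 11, 13, 17, 19, 29, 31, 37, 41, 47}.
v=17: a=17^0·(≡2), b=17^2·(≡12) mod 17; (2|17)=+1, (12|17)=-1; (−1)^{0·2·8}·(+1)^2·(-1)^0 = +1.
v=5: a=5^4·(≡3), b=5^2·(≡3) mod 5; (3|5)=-1, (3|5)=-1; (−1)^{4·2·2}·(-1)^2·(-1)^4 = +1.
v=19: a=19^1·(≡5), b=19^0·(≡14) mod 19; (5|19)=+1, (14|19)=-1; (−1)^{1·0·9}·(+1)^0·(-1)^1 = -1.
v=∞: -231287 < 0 and 1732373 > 0  ⇒  (a,b)_∞ = +1.
v=41: a=41^2·(≡3), b=41^1·(≡39) mod 41; (3|41)=-1, (39|41)=+1; (−1)^{2·1·20}·(-1)^1·(+1)^2 = -1.
v=31: a=31^2·(≡2), b=31^1·(≡15) mod 31; (2|31)=+1, (15|31)=-1; (−1)^{2·1·15}·(+1)^1·(-1)^2 = +1.
v=3: a=3^2·(≡1), b=3^0·(≡2) mod 3; (1|3)=+1, (2|3)=-1; (−1)^{2·0·1}·(+1)^0·(-1)^2 = +1.
v=37: a=37^3·(≡13), b=37^2·(≡34) mod 37; (13|37)=-1, (34|37)=+1; (−1)^{3·2·18}·(-1)^2·(+1)^3 = +1.
v=29: a=29^0·(≡17), b=29^-1·(≡8) mod 29; (17|29)=-1, (8|29)=-1; (−1)^{0·-1·14}·(-1)^-1·(-1)^0 = -1.
v=11: a=11^-4·(≡7), b=11^-2·(≡4) mod 11; (7|11)=-1, (4|11)=+1; (−1)^{-4·-2·5}·(-1)^-2·(+1)^-4 = +1.
v=13: a=13^0·(≡10), b=13^-2·(≡6) mod 13; (10|13)=+1, (6|13)=-1; (−1)^{0·-2·6}·(+1)^-2·(-1)^0 = +1.
v=7: a=7^5·(≡3), b=7^4·(≡3) mod 7; (3|7)=-1, (3|7)=-1; (−1)^{5·4·3}·(-1)^4·(-1)^5 = -1.
v=2: v_2(a)=28, v_2(b)=20; units ≡ 1, 5 (mod 8); ε·ε+αω+βω = 0·0+28·1+20·0 ≡ 0  ⇒  (a,b)_2 = +1.
v=47: a=47^5·(≡4), b=47^3·(≡5) mod 47; (4|47)=+1, (5|47)=-1; (−1)^{5·3·23}·(+1)^3·(-1)^5 = +1.
|Ram(-231287, 1732373)| = 4, even; anisotropic at {7, 19, 29, 41}.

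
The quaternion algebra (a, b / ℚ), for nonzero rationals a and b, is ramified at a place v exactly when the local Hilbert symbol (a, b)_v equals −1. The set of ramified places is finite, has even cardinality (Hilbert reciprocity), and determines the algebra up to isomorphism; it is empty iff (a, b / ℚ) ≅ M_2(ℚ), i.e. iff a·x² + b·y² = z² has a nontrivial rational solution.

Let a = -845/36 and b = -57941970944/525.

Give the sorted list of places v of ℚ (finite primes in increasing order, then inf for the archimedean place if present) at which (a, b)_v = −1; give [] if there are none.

[2, 13, 17, inf]

Mod squares: a ≡ -5, b ≡ -4641. Check v ∈ {∞, 2, 3, 5, 7, 11, 13, 17, 23}.
v=23: a=23^0·(≡4), b=23^2·(≡19) mod 23; (4|23)=+1, (19|23)=-1; (−1)^{0·2·11}·(+1)^2·(-1)^0 = +1.
v=∞: -5 < 0 and -4641 < 0  ⇒  (a,b)_∞ = -1.
v=3: a=3^-2·(≡1), b=3^-1·(≡1) mod 3; (1|3)=+1, (1|3)=+1; (−1)^{-2·-1·1}·(+1)^-1·(+1)^-2 = +1.
v=7: a=7^0·(≡2), b=7^-1·(≡2) mod 7; (2|7)=+1, (2|7)=+1; (−1)^{0·-1·3}·(+1)^-1·(+1)^0 = +1.
v=13: a=13^2·(≡6), b=13^1·(≡5) mod 13; (6|13)=-1, (5|13)=-1; (−1)^{2·1·6}·(-1)^1·(-1)^2 = -1.
v=5: a=5^1·(≡1), b=5^-2·(≡1) mod 5; (1|5)=+1, (1|5)=+1; (−1)^{1·-2·2}·(+1)^-2·(+1)^1 = +1.
v=17: a=17^0·(≡11), b=17^1·(≡8) mod 17; (11|17)=-1, (8|17)=+1; (−1)^{0·1·8}·(-1)^1·(+1)^0 = -1.
v=2: v_2(a)=-2, v_2(b)=12; units ≡ 3, 7 (mod 8); ε·ε+αω+βω = 1·1+-2·0+12·1 ≡ 1  ⇒  (a,b)_2 = -1.
v=11: a=11^0·(≡8), b=11^2·(≡5) mod 11; (8|11)=-1, (5|11)=+1; (−1)^{0·2·5}·(-1)^2·(+1)^0 = +1.
(-5, -4641 / ℚ) ramifies at {2, 13, 17, ∞}: a division algebra.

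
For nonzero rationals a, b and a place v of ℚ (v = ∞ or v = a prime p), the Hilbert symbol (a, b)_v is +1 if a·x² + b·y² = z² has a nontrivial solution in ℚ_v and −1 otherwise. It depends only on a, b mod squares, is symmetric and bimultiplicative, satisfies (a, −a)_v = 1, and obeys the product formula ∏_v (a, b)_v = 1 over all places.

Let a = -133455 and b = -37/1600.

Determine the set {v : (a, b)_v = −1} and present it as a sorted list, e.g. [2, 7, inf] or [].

Mod squares: a ≡ -133455, b ≡ -37. Check v ∈ {∞, 2, 3, 5, 7, 31, 37, 41}.
v=3: a=3^1·(≡2), b=3^0·(≡2) mod 3; (2|3)=-1, (2|3)=-1; (−1)^{1·0·1}·(-1)^0·(-1)^1 = -1.
v=37: a=37^0·(≡4), b=37^1·(≡4) mod 37; (4|37)=+1, (4|37)=+1; (−1)^{0·1·18}·(+1)^1·(+1)^0 = +1.
v=41: a=41^1·(≡25), b=41^0·(≡4) mod 41; (25|41)=+1, (4|41)=+1; (−1)^{1·0·20}·(+1)^0·(+1)^1 = +1.
v=31: a=31^1·(≡4), b=31^0·(≡16) mod 31; (4|31)=+1, (16|31)=+1; (−1)^{1·0·15}·(+1)^0·(+1)^1 = +1.
v=7: a=7^1·(≡3), b=7^0·(≡3) mod 7; (3|7)=-1, (3|7)=-1; (−1)^{1·0·3}·(-1)^0·(-1)^1 = -1.
v=2: v_2(a)=0, v_2(b)=-6; units ≡ 1, 3 (mod 8); ε·ε+αω+βω = 0·1+0·1+-6·0 ≡ 0  ⇒  (a,b)_2 = +1.
v=5: a=5^1·(≡4), b=5^-2·(≡2) mod 5; (4|5)=+1, (2|5)=-1; (−1)^{1·-2·2}·(+1)^-2·(-1)^1 = -1.
v=∞: -133455 < 0 and -37 < 0  ⇒  (a,b)_∞ = -1.
(-133455, -37 / ℚ) ramifies at {3, 5, 7, ∞}: a division algebra.

[3, 5, 7, inf]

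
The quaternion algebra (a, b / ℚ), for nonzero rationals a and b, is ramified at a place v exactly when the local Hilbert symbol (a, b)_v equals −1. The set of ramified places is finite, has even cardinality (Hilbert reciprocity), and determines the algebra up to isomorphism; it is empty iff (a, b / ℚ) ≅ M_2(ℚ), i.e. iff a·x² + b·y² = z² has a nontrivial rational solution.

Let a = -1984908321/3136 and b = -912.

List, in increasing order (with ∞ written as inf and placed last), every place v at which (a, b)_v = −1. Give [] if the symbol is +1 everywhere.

(a, b) ≡ (-561, -57) mod (ℚ^×)²; places V = {2, 3, 7, 11, 17, 19, ∞}.
(a,b)_∞: sgn(-561)=−, sgn(-57)=−, so -1.
(a,b)_2: α=-6, β=4; u≡7, v≡7 (mod 8); ε(u)ε(v)=1·1, αω(v)=-6·0, βω(u)=4·0; sum ≡ 1  ⇒  -1.
(a,b)_7: α=-2, u≡3; β=0, v≡5 (mod 7); (3|7)=-1, (5|7)=-1; sign (−1)^0·-1^0·-1^-2 = +1.
(a,b)_19: α=2, u≡11; β=1, v≡9 (mod 19); (11|19)=+1, (9|19)=+1; sign (−1)^0·+1^1·+1^2 = +1.
(a,b)_17: α=1, u≡13; β=0, v≡6 (mod 17); (13|17)=+1, (6|17)=-1; sign (−1)^0·+1^0·-1^1 = -1.
(a,b)_11: α=3, u≡1; β=0, v≡1 (mod 11); (1|11)=+1, (1|11)=+1; sign (−1)^0·+1^0·+1^3 = +1.
(a,b)_3: α=5, u≡2; β=1, v≡2 (mod 3); (2|3)=-1, (2|3)=-1; sign (−1)^1·-1^1·-1^5 = -1.
(-561, -57 / ℚ) ramifies at {2, 3, 17, ∞}: a division algebra.

[2, 3, 17, inf]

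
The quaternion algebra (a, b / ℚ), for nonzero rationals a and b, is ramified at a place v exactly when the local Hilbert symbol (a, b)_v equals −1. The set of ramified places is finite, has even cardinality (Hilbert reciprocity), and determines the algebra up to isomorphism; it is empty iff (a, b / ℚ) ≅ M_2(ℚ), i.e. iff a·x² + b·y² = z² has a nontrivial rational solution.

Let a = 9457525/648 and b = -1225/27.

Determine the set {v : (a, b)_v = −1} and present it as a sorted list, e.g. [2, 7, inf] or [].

[2, 3, 11, 17]

(a, b) ≡ (2618, -3) mod (ℚ^×)²; places V = {2, 3, 5, 7, 11, 17, ∞}.
(a,b)_17: α=3, u≡2; β=0, v≡5 (mod 17); (2|17)=+1, (5|17)=-1; sign (−1)^0·+1^0·-1^3 = -1.
(a,b)_5: α=2, u≡2; β=2, v≡3 (mod 5); (2|5)=-1, (3|5)=-1; sign (−1)^0·-1^2·-1^2 = +1.
(a,b)_2: α=-3, β=0; u≡5, v≡5 (mod 8); ε(u)ε(v)=0·0, αω(v)=-3·1, βω(u)=0·1; sum ≡ 1  ⇒  -1.
(a,b)_11: α=1, u≡7; β=0, v≡8 (mod 11); (7|11)=-1, (8|11)=-1; sign (−1)^0·-1^0·-1^1 = -1.
(a,b)_7: α=1, u≡3; β=2, v≡4 (mod 7); (3|7)=-1, (4|7)=+1; sign (−1)^0·-1^2·+1^1 = +1.
(a,b)_∞: sgn(2618)=+, sgn(-3)=−, so +1.
(a,b)_3: α=-4, u≡2; β=-3, v≡2 (mod 3); (2|3)=-1, (2|3)=-1; sign (−1)^0·-1^-3·-1^-4 = -1.
(2618, -3 / ℚ) ramifies at {2, 3, 11, 17}: a division algebra.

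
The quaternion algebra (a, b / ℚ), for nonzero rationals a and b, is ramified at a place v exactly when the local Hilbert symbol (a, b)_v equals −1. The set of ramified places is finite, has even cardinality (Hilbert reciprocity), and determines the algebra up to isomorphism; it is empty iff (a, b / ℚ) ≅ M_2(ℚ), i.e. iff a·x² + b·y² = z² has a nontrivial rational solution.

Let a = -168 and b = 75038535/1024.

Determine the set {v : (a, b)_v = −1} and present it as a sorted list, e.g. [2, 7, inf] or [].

Mod squares: a ≡ -42, b ≡ 49335. Check v ∈ {∞, 2, 3, 5, 7, 11, 13, 23}.
v=23: a=23^0·(≡16), b=23^1·(≡13) mod 23; (16|23)=+1, (13|23)=+1; (−1)^{0·1·11}·(+1)^1·(+1)^0 = +1.
v=3: a=3^1·(≡1), b=3^3·(≡2) mod 3; (1|3)=+1, (2|3)=-1; (−1)^{1·3·1}·(+1)^3·(-1)^1 = +1.
v=13: a=13^0·(≡1), b=13^3·(≡3) mod 13; (1|13)=+1, (3|13)=+1; (−1)^{0·3·6}·(+1)^3·(+1)^0 = +1.
v=7: a=7^1·(≡4), b=7^0·(≡6) mod 7; (4|7)=+1, (6|7)=-1; (−1)^{1·0·3}·(+1)^0·(-1)^1 = -1.
v=2: v_2(a)=3, v_2(b)=-10; units ≡ 3, 7 (mod 8); ε·ε+αω+βω = 1·1+3·0+-10·1 ≡ 1  ⇒  (a,b)_2 = -1.
v=11: a=11^0·(≡8), b=11^1·(≡2) mod 11; (8|11)=-1, (2|11)=-1; (−1)^{0·1·5}·(-1)^1·(-1)^0 = -1.
v=∞: -42 < 0 and 49335 > 0  ⇒  (a,b)_∞ = +1.
v=5: a=5^0·(≡2), b=5^1·(≡3) mod 5; (2|5)=-1, (3|5)=-1; (−1)^{0·1·2}·(-1)^1·(-1)^0 = -1.
(-42, 49335 / ℚ) ramifies at {2, 5, 7, 11}: a division algebra.

[2, 5, 7, 11]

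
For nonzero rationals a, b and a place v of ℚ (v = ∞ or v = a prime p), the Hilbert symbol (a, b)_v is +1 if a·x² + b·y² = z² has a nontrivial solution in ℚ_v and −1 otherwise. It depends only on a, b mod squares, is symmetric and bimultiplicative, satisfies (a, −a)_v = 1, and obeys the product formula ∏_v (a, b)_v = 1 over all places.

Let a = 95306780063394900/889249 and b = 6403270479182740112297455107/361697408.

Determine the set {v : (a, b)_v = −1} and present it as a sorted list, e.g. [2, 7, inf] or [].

Mod squares: a ≡ 1309, b ≡ 374. Check v ∈ {∞, 2, 3, 5, 7, 11, 13, 17, 23, 31, 41}.
v=41: a=41^-2·(≡14), b=41^-4·(≡9) mod 41; (14|41)=-1, (9|41)=+1; (−1)^{-2·-4·20}·(-1)^-4·(+1)^-2 = +1.
v=31: a=31^0·(≡2), b=31^2·(≡28) mod 31; (2|31)=+1, (28|31)=+1; (−1)^{0·2·15}·(+1)^2·(+1)^0 = +1.
v=3: a=3^6·(≡1), b=3^6·(≡2) mod 3; (1|3)=+1, (2|3)=-1; (−1)^{6·6·1}·(+1)^6·(-1)^6 = +1.
v=13: a=13^4·(≡1), b=13^8·(≡4) mod 13; (1|13)=+1, (4|13)=+1; (−1)^{4·8·6}·(+1)^8·(+1)^4 = +1.
v=7: a=7^1·(≡3), b=7^2·(≡3) mod 7; (3|7)=-1, (3|7)=-1; (−1)^{1·2·3}·(-1)^2·(-1)^1 = -1.
v=17: a=17^3·(≡16), b=17^5·(≡10) mod 17; (16|17)=+1, (10|17)=-1; (−1)^{3·5·8}·(+1)^5·(-1)^3 = -1.
v=2: v_2(a)=2, v_2(b)=-7; units ≡ 5, 3 (mod 8); ε·ε+αω+βω = 0·1+2·1+-7·1 ≡ 1  ⇒  (a,b)_2 = -1.
v=∞: 1309 > 0 and 374 > 0  ⇒  (a,b)_∞ = +1.
v=5: a=5^2·(≡4), b=5^0·(≡4) mod 5; (4|5)=+1, (4|5)=+1; (−1)^{2·0·2}·(+1)^0·(+1)^2 = +1.
v=23: a=23^-2·(≡10), b=23^0·(≡18) mod 23; (10|23)=-1, (18|23)=+1; (−1)^{-2·0·11}·(-1)^0·(+1)^-2 = +1.
v=11: a=11^3·(≡1), b=11^5·(≡3) mod 11; (1|11)=+1, (3|11)=+1; (−1)^{3·5·5}·(+1)^5·(+1)^3 = -1.
Ram(1309, 374) = {2, 7, 11, 17}; no ℚ_2-point on the conic.

[2, 7, 11, 17]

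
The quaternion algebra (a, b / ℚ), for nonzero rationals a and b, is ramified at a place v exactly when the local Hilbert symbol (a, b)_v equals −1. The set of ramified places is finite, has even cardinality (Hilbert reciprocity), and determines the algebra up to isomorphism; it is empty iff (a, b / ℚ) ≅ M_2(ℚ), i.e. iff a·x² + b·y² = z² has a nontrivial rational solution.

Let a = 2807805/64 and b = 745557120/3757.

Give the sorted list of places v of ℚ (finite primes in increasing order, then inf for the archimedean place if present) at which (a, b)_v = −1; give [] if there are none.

Mod squares: a ≡ 23205, b ≡ 10010. Check v ∈ {∞, 2, 3, 5, 7, 11, 13, 17, 41}.
v=∞: 23205 > 0 and 10010 > 0  ⇒  (a,b)_∞ = +1.
v=3: a=3^1·(≡1), b=3^2·(≡2) mod 3; (1|3)=+1, (2|3)=-1; (−1)^{1·2·1}·(+1)^2·(-1)^1 = -1.
v=7: a=7^1·(≡1), b=7^1·(≡2) mod 7; (1|7)=+1, (2|7)=+1; (−1)^{1·1·3}·(+1)^1·(+1)^1 = -1.
v=11: a=11^2·(≡8), b=11^1·(≡2) mod 11; (8|11)=-1, (2|11)=-1; (−1)^{2·1·5}·(-1)^1·(-1)^2 = -1.
v=13: a=13^1·(≡10), b=13^-1·(≡3) mod 13; (10|13)=+1, (3|13)=+1; (−1)^{1·-1·6}·(+1)^-1·(+1)^1 = +1.
v=41: a=41^0·(≡9), b=41^2·(≡34) mod 41; (9|41)=+1, (34|41)=-1; (−1)^{0·2·20}·(+1)^2·(-1)^0 = +1.
v=5: a=5^1·(≡4), b=5^1·(≡2) mod 5; (4|5)=+1, (2|5)=-1; (−1)^{1·1·2}·(+1)^1·(-1)^1 = -1.
v=17: a=17^1·(≡6), b=17^-2·(≡12) mod 17; (6|17)=-1, (12|17)=-1; (−1)^{1·-2·8}·(-1)^-2·(-1)^1 = -1.
v=2: v_2(a)=-6, v_2(b)=7; units ≡ 5, 5 (mod 8); ε·ε+αω+βω = 0·0+-6·1+7·1 ≡ 1  ⇒  (a,b)_2 = -1.
(23205, 10010 / ℚ) ramifies at {2, 3, 5, 7, 11, 17}: a division algebra.

[2, 3, 5, 7, 11, 17]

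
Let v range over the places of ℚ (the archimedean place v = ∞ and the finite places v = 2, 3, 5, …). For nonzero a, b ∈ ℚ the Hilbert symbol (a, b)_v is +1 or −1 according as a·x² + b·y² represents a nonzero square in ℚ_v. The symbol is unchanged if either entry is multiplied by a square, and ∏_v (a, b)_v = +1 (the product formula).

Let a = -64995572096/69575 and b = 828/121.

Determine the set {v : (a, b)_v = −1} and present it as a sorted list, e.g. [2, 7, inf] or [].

[2, 23]

(a, b) ≡ (-382858, 23) mod (ℚ^×)²; places V = {2, 3, 5, 7, 11, 13, 19, 23, 29, 41, ∞}.
(a,b)_5: α=-2, u≡3; β=0, v≡3 (mod 5); (3|5)=-1, (3|5)=-1; sign (−1)^0·-1^0·-1^-2 = +1.
(a,b)_41: α=1, u≡36; β=0, v≡37 (mod 41); (36|41)=+1, (37|41)=+1; sign (−1)^0·+1^0·+1^1 = +1.
(a,b)_2: α=7, β=2; u≡3, v≡7 (mod 8); ε(u)ε(v)=1·1, αω(v)=7·0, βω(u)=2·1; sum ≡ 1  ⇒  -1.
(a,b)_7: α=1, u≡4; β=0, v≡1 (mod 7); (4|7)=+1, (1|7)=+1; sign (−1)^0·+1^0·+1^1 = +1.
(a,b)_13: α=2, u≡5; β=0, v≡12 (mod 13); (5|13)=-1, (12|13)=+1; sign (−1)^0·-1^0·+1^2 = +1.
(a,b)_3: α=0, u≡2; β=2, v≡2 (mod 3); (2|3)=-1, (2|3)=-1; sign (−1)^0·-1^2·-1^0 = +1.
(a,b)_11: α=-2, u≡6; β=-2, v≡3 (mod 11); (6|11)=-1, (3|11)=+1; sign (−1)^0·-1^-2·+1^-2 = +1.
(a,b)_∞: sgn(-382858)=−, sgn(23)=+, so +1.
(a,b)_19: α=2, u≡16; β=0, v≡7 (mod 19); (16|19)=+1, (7|19)=+1; sign (−1)^0·+1^0·+1^2 = +1.
(a,b)_23: α=-1, u≡2; β=1, v≡6 (mod 23); (2|23)=+1, (6|23)=+1; sign (−1)^1·+1^1·+1^-1 = -1.
(a,b)_29: α=1, u≡24; β=0, v≡9 (mod 29); (24|29)=+1, (9|29)=+1; sign (−1)^0·+1^0·+1^1 = +1.
|Ram(-382858, 23)| = 2, even; anisotropic at {2, 23}.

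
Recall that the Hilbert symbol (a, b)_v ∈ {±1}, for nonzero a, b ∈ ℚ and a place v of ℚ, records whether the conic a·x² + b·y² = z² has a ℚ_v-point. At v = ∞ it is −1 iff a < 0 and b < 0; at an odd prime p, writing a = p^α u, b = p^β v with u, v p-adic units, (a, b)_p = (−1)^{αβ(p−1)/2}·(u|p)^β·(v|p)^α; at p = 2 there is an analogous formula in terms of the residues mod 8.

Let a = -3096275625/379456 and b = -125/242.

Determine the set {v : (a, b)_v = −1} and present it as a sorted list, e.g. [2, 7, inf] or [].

[2, 3, 29, inf]

Mod squares: a ≡ -61161, b ≡ -10. Check v ∈ {∞, 2, 3, 5, 7, 11, 19, 29, 37}.
v=2: v_2(a)=-6, v_2(b)=-1; units ≡ 7, 3 (mod 8); ε·ε+αω+βω = 1·1+-6·1+-1·0 ≡ 1  ⇒  (a,b)_2 = -1.
v=∞: -61161 < 0 and -10 < 0  ⇒  (a,b)_∞ = -1.
v=5: a=5^4·(≡4), b=5^3·(≡2) mod 5; (4|5)=+1, (2|5)=-1; (−1)^{4·3·2}·(+1)^3·(-1)^4 = +1.
v=11: a=11^-2·(≡8), b=11^-2·(≡9) mod 11; (8|11)=-1, (9|11)=+1; (−1)^{-2·-2·5}·(-1)^-2·(+1)^-2 = +1.
v=3: a=3^5·(≡1), b=3^0·(≡2) mod 3; (1|3)=+1, (2|3)=-1; (−1)^{5·0·1}·(+1)^0·(-1)^5 = -1.
v=37: a=37^1·(≡21), b=37^0·(≡3) mod 37; (21|37)=+1, (3|37)=+1; (−1)^{1·0·18}·(+1)^0·(+1)^1 = +1.
v=7: a=7^-2·(≡6), b=7^0·(≡2) mod 7; (6|7)=-1, (2|7)=+1; (−1)^{-2·0·3}·(-1)^0·(+1)^-2 = +1.
v=19: a=19^1·(≡6), b=19^0·(≡6) mod 19; (6|19)=+1, (6|19)=+1; (−1)^{1·0·9}·(+1)^0·(+1)^1 = +1.
v=29: a=29^1·(≡8), b=29^0·(≡2) mod 29; (8|29)=-1, (2|29)=-1; (−1)^{1·0·14}·(-1)^0·(-1)^1 = -1.
(-61161, -10 / ℚ) ramifies at {2, 3, 29, ∞}: a division algebra.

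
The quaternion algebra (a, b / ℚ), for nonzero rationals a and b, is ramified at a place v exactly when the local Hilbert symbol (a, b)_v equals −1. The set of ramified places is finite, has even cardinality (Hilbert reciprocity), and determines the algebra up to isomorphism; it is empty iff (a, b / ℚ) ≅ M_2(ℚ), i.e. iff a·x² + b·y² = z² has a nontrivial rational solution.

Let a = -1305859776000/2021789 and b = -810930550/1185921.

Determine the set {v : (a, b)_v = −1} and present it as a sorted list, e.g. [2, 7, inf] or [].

Mod squares: a ≡ -131527110, b ≡ -61318. Check v ∈ {∞, 2, 3, 5, 7, 11, 13, 23, 31, 43}.
v=43: a=43^1·(≡23), b=43^1·(≡36) mod 43; (23|43)=+1, (36|43)=+1; (−1)^{1·1·21}·(+1)^1·(+1)^1 = -1.
v=11: a=11^-3·(≡1), b=11^-4·(≡8) mod 11; (1|11)=+1, (8|11)=-1; (−1)^{-3·-4·5}·(+1)^-4·(-1)^-3 = -1.
v=3: a=3^1·(≡2), b=3^-4·(≡2) mod 3; (2|3)=-1, (2|3)=-1; (−1)^{1·-4·1}·(-1)^-4·(-1)^1 = -1.
v=7: a=7^-2·(≡6), b=7^0·(≡2) mod 7; (6|7)=-1, (2|7)=+1; (−1)^{-2·0·3}·(-1)^0·(+1)^-2 = +1.
v=2: v_2(a)=9, v_2(b)=1; units ≡ 5, 5 (mod 8); ε·ε+αω+βω = 0·0+9·1+1·1 ≡ 0  ⇒  (a,b)_2 = +1.
v=13: a=13^1·(≡4), b=13^0·(≡10) mod 13; (4|13)=+1, (10|13)=+1; (−1)^{1·0·6}·(+1)^0·(+1)^1 = +1.
v=∞: -131527110 < 0 and -61318 < 0  ⇒  (a,b)_∞ = -1.
v=31: a=31^-1·(≡20), b=31^1·(≡11) mod 31; (20|31)=+1, (11|31)=-1; (−1)^{-1·1·15}·(+1)^1·(-1)^-1 = +1.
v=5: a=5^3·(≡3), b=5^2·(≡3) mod 5; (3|5)=-1, (3|5)=-1; (−1)^{3·2·2}·(-1)^2·(-1)^3 = -1.
v=23: a=23^3·(≡6), b=23^3·(≡13) mod 23; (6|23)=+1, (13|23)=+1; (−1)^{3·3·11}·(+1)^3·(+1)^3 = -1.
|Ram(-131527110, -61318)| = 6, even; anisotropic at {3, 5, 11, 23, 43, ∞}.

[3, 5, 11, 23, 43, inf]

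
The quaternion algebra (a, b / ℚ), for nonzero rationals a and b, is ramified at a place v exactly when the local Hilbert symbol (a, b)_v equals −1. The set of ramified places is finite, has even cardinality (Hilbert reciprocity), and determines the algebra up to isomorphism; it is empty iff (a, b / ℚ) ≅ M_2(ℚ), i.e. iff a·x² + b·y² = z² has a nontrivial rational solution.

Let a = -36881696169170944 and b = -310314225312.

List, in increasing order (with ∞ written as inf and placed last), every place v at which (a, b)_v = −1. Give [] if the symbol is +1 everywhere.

(a, b) ≡ (-14326, -42) mod (ℚ^×)²; places V = {2, 3, 7, 13, 19, 29, ∞}.
(a,b)_29: α=3, u≡13; β=2, v≡25 (mod 29); (13|29)=+1, (25|29)=+1; sign (−1)^0·+1^2·+1^3 = +1.
(a,b)_13: α=3, u≡12; β=2, v≡3 (mod 13); (12|13)=+1, (3|13)=+1; sign (−1)^0·+1^2·+1^3 = +1.
(a,b)_7: α=2, u≡3; β=1, v≡2 (mod 7); (3|7)=-1, (2|7)=+1; sign (−1)^0·-1^1·+1^2 = -1.
(a,b)_19: α=3, u≡9; β=2, v≡3 (mod 19); (9|19)=+1, (3|19)=-1; sign (−1)^0·+1^2·-1^3 = -1.
(a,b)_∞: sgn(-14326)=−, sgn(-42)=−, so -1.
(a,b)_2: α=11, β=5; u≡5, v≡3 (mod 8); ε(u)ε(v)=0·1, αω(v)=11·1, βω(u)=5·1; sum ≡ 0  ⇒  +1.
(a,b)_3: α=0, u≡2; β=3, v≡1 (mod 3); (2|3)=-1, (1|3)=+1; sign (−1)^0·-1^3·+1^0 = -1.
(-14326, -42 / ℚ) ramifies at {3, 7, 19, ∞}: a division algebra.

[3, 7, 19, inf]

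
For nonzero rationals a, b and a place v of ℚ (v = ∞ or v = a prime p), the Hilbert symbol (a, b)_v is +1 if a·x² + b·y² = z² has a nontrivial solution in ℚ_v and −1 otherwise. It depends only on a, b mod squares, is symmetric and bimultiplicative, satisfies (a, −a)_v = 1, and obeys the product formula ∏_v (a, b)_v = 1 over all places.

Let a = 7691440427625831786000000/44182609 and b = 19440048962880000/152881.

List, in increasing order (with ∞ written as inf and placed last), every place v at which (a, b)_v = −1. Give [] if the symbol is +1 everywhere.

[2, 7, 41, 47]

Mod squares: a ≡ 8554, b ≡ 82. Check v ∈ {∞, 2, 3, 5, 7, 13, 17, 19, 23, 41, 47}.
v=7: a=7^3·(≡2), b=7^2·(≡3) mod 7; (2|7)=+1, (3|7)=-1; (−1)^{3·2·3}·(+1)^2·(-1)^3 = -1.
v=17: a=17^-4·(≡3), b=17^-2·(≡14) mod 17; (3|17)=-1, (14|17)=-1; (−1)^{-4·-2·8}·(-1)^-2·(-1)^-4 = +1.
v=47: a=47^3·(≡10), b=47^2·(≡26) mod 47; (10|47)=-1, (26|47)=-1; (−1)^{3·2·23}·(-1)^2·(-1)^3 = -1.
v=23: a=23^-2·(≡22), b=23^-2·(≡6) mod 23; (22|23)=-1, (6|23)=+1; (−1)^{-2·-2·11}·(-1)^-2·(+1)^-2 = +1.
v=13: a=13^3·(≡11), b=13^2·(≡12) mod 13; (11|13)=-1, (12|13)=+1; (−1)^{3·2·6}·(-1)^2·(+1)^3 = +1.
v=41: a=41^2·(≡6), b=41^1·(≡2) mod 41; (6|41)=-1, (2|41)=+1; (−1)^{2·1·20}·(-1)^1·(+1)^2 = -1.
v=∞: 8554 > 0 and 82 > 0  ⇒  (a,b)_∞ = +1.
v=2: v_2(a)=7, v_2(b)=9; units ≡ 5, 1 (mod 8); ε·ε+αω+βω = 0·0+7·0+9·1 ≡ 1  ⇒  (a,b)_2 = -1.
v=3: a=3^4·(≡1), b=3^4·(≡1) mod 3; (1|3)=+1, (1|3)=+1; (−1)^{4·4·1}·(+1)^4·(+1)^4 = +1.
v=19: a=19^2·(≡6), b=19^0·(≡9) mod 19; (6|19)=+1, (9|19)=+1; (−1)^{2·0·9}·(+1)^0·(+1)^2 = +1.
v=5: a=5^6·(≡1), b=5^4·(≡3) mod 5; (1|5)=+1, (3|5)=-1; (−1)^{6·4·2}·(+1)^4·(-1)^6 = +1.
Ram(8554, 82) = {2, 7, 41, 47}; no ℚ_2-point on the conic.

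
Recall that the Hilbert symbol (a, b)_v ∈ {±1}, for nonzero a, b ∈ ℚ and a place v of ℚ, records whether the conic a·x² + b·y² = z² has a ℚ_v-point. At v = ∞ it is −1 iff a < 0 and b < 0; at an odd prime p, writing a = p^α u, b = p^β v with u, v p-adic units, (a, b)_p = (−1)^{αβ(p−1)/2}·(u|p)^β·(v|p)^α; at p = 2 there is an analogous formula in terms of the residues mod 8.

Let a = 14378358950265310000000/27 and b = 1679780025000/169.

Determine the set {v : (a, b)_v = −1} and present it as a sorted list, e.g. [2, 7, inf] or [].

[3, 5, 11, 19]

(a, b) ≡ (2730, 2090) mod (ℚ^×)²; places V = {2, 3, 5, 7, 11, 13, 19, ∞}.
(a,b)_13: α=3, u≡11; β=-2, v≡12 (mod 13); (11|13)=-1, (12|13)=+1; sign (−1)^0·-1^-2·+1^3 = +1.
(a,b)_7: α=3, u≡3; β=2, v≡1 (mod 7); (3|7)=-1, (1|7)=+1; sign (−1)^0·-1^2·+1^3 = +1.
(a,b)_∞: sgn(2730)=+, sgn(2090)=+, so +1.
(a,b)_11: α=4, u≡7; β=1, v≡4 (mod 11); (7|11)=-1, (4|11)=+1; sign (−1)^0·-1^1·+1^4 = -1.
(a,b)_5: α=7, u≡4; β=5, v≡2 (mod 5); (4|5)=+1, (2|5)=-1; sign (−1)^0·+1^5·-1^7 = -1.
(a,b)_2: α=7, β=3; u≡5, v≡5 (mod 8); ε(u)ε(v)=0·0, αω(v)=7·1, βω(u)=3·1; sum ≡ 0  ⇒  +1.
(a,b)_19: α=4, u≡10; β=1, v≡8 (mod 19); (10|19)=-1, (8|19)=-1; sign (−1)^0·-1^1·-1^4 = -1.
(a,b)_3: α=-3, u≡1; β=8, v≡2 (mod 3); (1|3)=+1, (2|3)=-1; sign (−1)^0·+1^8·-1^-3 = -1.
(2730, 2090 / ℚ) ramifies at {3, 5, 11, 19}: a division algebra.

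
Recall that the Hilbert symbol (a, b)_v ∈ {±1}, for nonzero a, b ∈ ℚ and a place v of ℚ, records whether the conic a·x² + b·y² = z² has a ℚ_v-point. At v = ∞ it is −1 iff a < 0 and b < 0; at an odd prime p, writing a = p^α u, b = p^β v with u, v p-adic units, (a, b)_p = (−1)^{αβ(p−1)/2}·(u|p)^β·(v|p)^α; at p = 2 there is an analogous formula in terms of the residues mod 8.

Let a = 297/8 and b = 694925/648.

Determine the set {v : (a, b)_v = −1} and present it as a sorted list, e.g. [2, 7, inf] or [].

(a, b) ≡ (66, 154) mod (ℚ^×)²; places V = {2, 3, 5, 7, 11, 19, ∞}.
(a,b)_∞: sgn(66)=+, sgn(154)=+, so +1.
(a,b)_19: α=0, u≡11; β=2, v≡3 (mod 19); (11|19)=+1, (3|19)=-1; sign (−1)^0·+1^2·-1^0 = +1.
(a,b)_11: α=1, u≡2; β=1, v≡9 (mod 11); (2|11)=-1, (9|11)=+1; sign (−1)^1·-1^1·+1^1 = +1.
(a,b)_2: α=-3, β=-3; u≡1, v≡5 (mod 8); ε(u)ε(v)=0·0, αω(v)=-3·1, βω(u)=-3·0; sum ≡ 1  ⇒  -1.
(a,b)_7: α=0, u≡3; β=1, v≡2 (mod 7); (3|7)=-1, (2|7)=+1; sign (−1)^0·-1^1·+1^0 = -1.
(a,b)_3: α=3, u≡1; β=-4, v≡1 (mod 3); (1|3)=+1, (1|3)=+1; sign (−1)^0·+1^-4·+1^3 = +1.
(a,b)_5: α=0, u≡4; β=2, v≡4 (mod 5); (4|5)=+1, (4|5)=+1; sign (−1)^0·+1^2·+1^0 = +1.
Ram(66, 154) = {2, 7}; no ℚ_2-point on the conic.

[2, 7]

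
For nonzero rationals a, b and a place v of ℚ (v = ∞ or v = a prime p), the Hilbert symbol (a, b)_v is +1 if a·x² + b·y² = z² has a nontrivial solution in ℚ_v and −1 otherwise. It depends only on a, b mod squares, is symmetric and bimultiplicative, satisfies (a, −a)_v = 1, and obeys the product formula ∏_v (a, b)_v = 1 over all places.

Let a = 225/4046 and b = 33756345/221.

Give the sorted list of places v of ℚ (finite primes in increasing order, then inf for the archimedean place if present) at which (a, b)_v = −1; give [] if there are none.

[2, 3, 7, 17]

Mod squares: a ≡ 14, b ≡ 23205. Check v ∈ {∞, 2, 3, 5, 7, 13, 17}.
v=7: a=7^-1·(≡2), b=7^3·(≡4) mod 7; (2|7)=+1, (4|7)=+1; (−1)^{-1·3·3}·(+1)^3·(+1)^-1 = -1.
v=∞: 14 > 0 and 23205 > 0  ⇒  (a,b)_∞ = +1.
v=5: a=5^2·(≡4), b=5^1·(≡4) mod 5; (4|5)=+1, (4|5)=+1; (−1)^{2·1·2}·(+1)^1·(+1)^2 = +1.
v=13: a=13^0·(≡10), b=13^-1·(≡3) mod 13; (10|13)=+1, (3|13)=+1; (−1)^{0·-1·6}·(+1)^-1·(+1)^0 = +1.
v=2: v_2(a)=-1, v_2(b)=0; units ≡ 7, 5 (mod 8); ε·ε+αω+βω = 1·0+-1·1+0·0 ≡ 1  ⇒  (a,b)_2 = -1.
v=3: a=3^2·(≡2), b=3^9·(≡1) mod 3; (2|3)=-1, (1|3)=+1; (−1)^{2·9·1}·(-1)^9·(+1)^2 = -1.
v=17: a=17^-2·(≡10), b=17^-1·(≡7) mod 17; (10|17)=-1, (7|17)=-1; (−1)^{-2·-1·8}·(-1)^-1·(-1)^-2 = -1.
|Ram(14, 23205)| = 4, even; anisotropic at {2, 3, 7, 17}.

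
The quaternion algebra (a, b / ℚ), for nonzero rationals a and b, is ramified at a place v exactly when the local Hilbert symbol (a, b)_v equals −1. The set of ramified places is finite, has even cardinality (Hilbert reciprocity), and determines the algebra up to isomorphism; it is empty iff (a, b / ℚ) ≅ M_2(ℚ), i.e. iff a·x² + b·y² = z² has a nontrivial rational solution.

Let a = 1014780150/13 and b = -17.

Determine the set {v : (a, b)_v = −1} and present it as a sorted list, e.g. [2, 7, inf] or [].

[2, 17]

(a, b) ≡ (78, -17) mod (ℚ^×)²; places V = {2, 3, 5, 13, 17, ∞}.
(a,b)_∞: sgn(78)=+, sgn(-17)=−, so +1.
(a,b)_5: α=2, u≡2; β=0, v≡3 (mod 5); (2|5)=-1, (3|5)=-1; sign (−1)^0·-1^0·-1^2 = +1.
(a,b)_3: α=5, u≡2; β=0, v≡1 (mod 3); (2|3)=-1, (1|3)=+1; sign (−1)^0·-1^0·+1^5 = +1.
(a,b)_17: α=4, u≡14; β=1, v≡16 (mod 17); (14|17)=-1, (16|17)=+1; sign (−1)^0·-1^1·+1^4 = -1.
(a,b)_13: α=-1, u≡7; β=0, v≡9 (mod 13); (7|13)=-1, (9|13)=+1; sign (−1)^0·-1^0·+1^-1 = +1.
(a,b)_2: α=1, β=0; u≡7, v≡7 (mod 8); ε(u)ε(v)=1·1, αω(v)=1·0, βω(u)=0·0; sum ≡ 1  ⇒  -1.
|Ram(78, -17)| = 2, even; anisotropic at {2, 17}.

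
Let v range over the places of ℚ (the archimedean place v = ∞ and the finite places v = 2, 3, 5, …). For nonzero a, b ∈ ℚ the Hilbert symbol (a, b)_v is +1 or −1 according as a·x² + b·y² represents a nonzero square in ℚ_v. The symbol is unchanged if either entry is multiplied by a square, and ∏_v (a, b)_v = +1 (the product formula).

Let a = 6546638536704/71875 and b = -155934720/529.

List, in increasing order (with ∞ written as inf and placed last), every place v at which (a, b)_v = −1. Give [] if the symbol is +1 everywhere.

[5, 7, 17, 47]

(a, b) ≡ (1286390, -470) mod (ℚ^×)²; places V = {2, 3, 5, 7, 17, 23, 47, ∞}.
(a,b)_∞: sgn(1286390)=+, sgn(-470)=−, so +1.
(a,b)_7: α=3, u≡6; β=0, v≡6 (mod 7); (6|7)=-1, (6|7)=-1; sign (−1)^0·-1^0·-1^3 = -1.
(a,b)_23: α=-1, u≡11; β=-2, v≡13 (mod 23); (11|23)=-1, (13|23)=+1; sign (−1)^0·-1^-2·+1^-1 = +1.
(a,b)_5: α=-5, u≡3; β=1, v≡4 (mod 5); (3|5)=-1, (4|5)=+1; sign (−1)^0·-1^1·+1^-5 = -1.
(a,b)_2: α=15, β=13; u≡3, v≡5 (mod 8); ε(u)ε(v)=1·0, αω(v)=15·1, βω(u)=13·1; sum ≡ 0  ⇒  +1.
(a,b)_3: α=6, u≡2; β=4, v≡1 (mod 3); (2|3)=-1, (1|3)=+1; sign (−1)^0·-1^4·+1^6 = +1.
(a,b)_17: α=1, u≡5; β=0, v≡12 (mod 17); (5|17)=-1, (12|17)=-1; sign (−1)^0·-1^0·-1^1 = -1.
(a,b)_47: α=1, u≡7; β=1, v≡21 (mod 47); (7|47)=+1, (21|47)=+1; sign (−1)^1·+1^1·+1^1 = -1.
|Ram(1286390, -470)| = 4, even; anisotropic at {5, 7, 17, 47}.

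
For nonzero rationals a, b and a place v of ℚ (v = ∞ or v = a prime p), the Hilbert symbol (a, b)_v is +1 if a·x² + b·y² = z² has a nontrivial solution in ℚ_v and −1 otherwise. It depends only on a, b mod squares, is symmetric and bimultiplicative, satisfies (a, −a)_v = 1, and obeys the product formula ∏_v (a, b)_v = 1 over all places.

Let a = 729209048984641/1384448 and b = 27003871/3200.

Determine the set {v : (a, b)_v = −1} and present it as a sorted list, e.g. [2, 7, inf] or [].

Mod squares: a ≡ 2, b ≡ 186878. Check v ∈ {∞, 2, 5, 13, 17, 41, 43, 53}.
v=5: a=5^0·(≡2), b=5^-2·(≡2) mod 5; (2|5)=-1, (2|5)=-1; (−1)^{0·-2·2}·(-1)^-2·(-1)^0 = +1.
v=2: v_2(a)=-13, v_2(b)=-7; units ≡ 1, 7 (mod 8); ε·ε+αω+βω = 0·1+-13·0+-7·0 ≡ 0  ⇒  (a,b)_2 = +1.
v=43: a=43^2·(≡42), b=43^1·(≡42) mod 43; (42|43)=-1, (42|43)=-1; (−1)^{2·1·21}·(-1)^1·(-1)^2 = -1.
v=13: a=13^-2·(≡2), b=13^0·(≡12) mod 13; (2|13)=-1, (12|13)=+1; (−1)^{-2·0·6}·(-1)^0·(+1)^-2 = +1.
v=17: a=17^4·(≡16), b=17^2·(≡6) mod 17; (16|17)=+1, (6|17)=-1; (−1)^{4·2·8}·(+1)^2·(-1)^4 = +1.
v=∞: 2 > 0 and 186878 > 0  ⇒  (a,b)_∞ = +1.
v=53: a=53^2·(≡35), b=53^1·(≡38) mod 53; (35|53)=-1, (38|53)=+1; (−1)^{2·1·26}·(-1)^1·(+1)^2 = -1.
v=41: a=41^2·(≡8), b=41^1·(≡24) mod 41; (8|41)=+1, (24|41)=-1; (−1)^{2·1·20}·(+1)^1·(-1)^2 = +1.
Ram(2, 186878) = {43, 53}; no ℚ_43-point on the conic.

[43, 53]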